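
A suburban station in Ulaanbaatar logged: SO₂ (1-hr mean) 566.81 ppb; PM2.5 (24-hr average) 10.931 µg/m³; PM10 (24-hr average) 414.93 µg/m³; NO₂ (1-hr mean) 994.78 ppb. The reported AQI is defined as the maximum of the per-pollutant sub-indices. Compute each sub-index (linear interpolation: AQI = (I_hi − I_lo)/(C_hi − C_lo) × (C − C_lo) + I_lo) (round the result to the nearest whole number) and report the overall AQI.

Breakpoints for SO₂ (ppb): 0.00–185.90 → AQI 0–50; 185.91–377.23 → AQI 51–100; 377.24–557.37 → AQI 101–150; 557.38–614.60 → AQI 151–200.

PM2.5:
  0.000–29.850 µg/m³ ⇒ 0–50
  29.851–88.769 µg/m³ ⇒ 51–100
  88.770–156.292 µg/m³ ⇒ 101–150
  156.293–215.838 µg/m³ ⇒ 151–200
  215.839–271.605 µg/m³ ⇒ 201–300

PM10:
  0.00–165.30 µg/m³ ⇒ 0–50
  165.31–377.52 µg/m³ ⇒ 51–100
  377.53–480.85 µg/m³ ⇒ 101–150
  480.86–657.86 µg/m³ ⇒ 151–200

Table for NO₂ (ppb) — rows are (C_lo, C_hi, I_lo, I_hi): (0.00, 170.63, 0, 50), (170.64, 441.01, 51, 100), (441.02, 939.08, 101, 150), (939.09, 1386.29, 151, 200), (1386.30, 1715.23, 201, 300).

SO₂: 566.81 lies in 557.38–614.60, so I_lo=151, I_hi=200, C_lo=557.38, C_hi=614.60.
(200−151)/(614.60−557.38) × (566.81−557.38) + 151 = 49/57.22 × 9.43 + 151 ≈ 159.08 → 159.
PM2.5: row 0.000–29.850 (AQI 0–50). (50−0)·(10.931−0.000)/(29.850−0.000) + 0 = 50·10.931/29.850 + 0 ≈ 18.31 → 18.
PM10: 414.93 ∈ [377.53, 480.85] ↔ index [101, 150].
101 + (414.93−377.53)·(150−101)/(480.85−377.53) = 101 + 37.40·49/103.32 ≈ 118.74, so AQI = 119.
NO₂ 994.78: bracket 939.09–1386.29 → index 151–200; slope 49/447.20, offset 55.69.
AQI = 151 + 49/447.20·55.69 ≈ 157.10 ⇒ 157.
Sub-indices: SO₂→159, PM2.5→18, PM10→119, NO₂→157. Overall AQI = max = 159; dominant pollutant is SO₂.

159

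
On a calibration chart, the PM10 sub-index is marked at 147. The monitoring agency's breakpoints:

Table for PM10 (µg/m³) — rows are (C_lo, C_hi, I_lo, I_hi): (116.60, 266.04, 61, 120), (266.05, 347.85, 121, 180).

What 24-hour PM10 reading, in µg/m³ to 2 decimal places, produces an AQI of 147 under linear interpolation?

302.10

AQI 147 lies in the 121–180 band, which corresponds to 266.05–347.85 µg/m³.
C = 266.05 + (147−121)×(347.85−266.05)/(180−121) = 266.05 + 26×81.80/59 ≈ 302.0975 µg/m³ → 302.10 µg/m³ to 2 dp.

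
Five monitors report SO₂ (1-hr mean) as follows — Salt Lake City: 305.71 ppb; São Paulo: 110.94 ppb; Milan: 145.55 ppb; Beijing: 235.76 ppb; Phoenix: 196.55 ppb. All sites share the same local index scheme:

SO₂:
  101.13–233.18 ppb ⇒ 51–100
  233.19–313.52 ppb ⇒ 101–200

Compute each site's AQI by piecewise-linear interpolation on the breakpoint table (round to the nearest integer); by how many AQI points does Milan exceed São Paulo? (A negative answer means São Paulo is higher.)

Salt Lake City: 305.71 lies in 233.19–313.52, so I_lo=101, I_hi=200, C_lo=233.19, C_hi=313.52.
(200−101)/(313.52−233.19) × (305.71−233.19) + 101 = 99/80.33 × 72.52 + 101 ≈ 190.37 → 190.
São Paulo: 110.94 ∈ [101.13, 233.18] ↔ index [51, 100].
51 + (110.94−101.13)·(100−51)/(233.18−101.13) = 51 + 9.81·49/132.05 ≈ 54.64, so AQI = 55.
Milan: 145.55 ∈ [101.13, 233.18] ↔ index [51, 100].
51 + (145.55−101.13)·(100−51)/(233.18−101.13) = 51 + 44.42·49/132.05 ≈ 67.48, so AQI = 67.
Beijing: 235.76 lies in 233.19–313.52, so I_lo=101, I_hi=200, C_lo=233.19, C_hi=313.52.
(200−101)/(313.52−233.19) × (235.76−233.19) + 101 = 99/80.33 × 2.57 + 101 ≈ 104.17 → 104.
Phoenix: 196.55 ∈ [101.13, 233.18] ↔ index [51, 100].
51 + (196.55−101.13)·(100−51)/(233.18−101.13) = 51 + 95.42·49/132.05 ≈ 86.41, so AQI = 86.
AQIs: Salt Lake City=190, São Paulo=55, Milan=67, Beijing=104, Phoenix=86. Milan (67) − São Paulo (55) = 12.

12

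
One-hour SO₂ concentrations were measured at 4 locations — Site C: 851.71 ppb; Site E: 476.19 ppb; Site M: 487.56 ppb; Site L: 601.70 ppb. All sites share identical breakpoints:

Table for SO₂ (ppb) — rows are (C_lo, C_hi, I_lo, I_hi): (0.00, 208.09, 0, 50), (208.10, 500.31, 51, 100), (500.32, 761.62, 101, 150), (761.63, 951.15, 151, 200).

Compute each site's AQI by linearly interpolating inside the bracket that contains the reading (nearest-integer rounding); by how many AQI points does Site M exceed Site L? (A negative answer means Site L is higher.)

-22

Site C 851.71: bracket 761.63–951.15 → index 151–200; slope 49/189.52, offset 90.08.
AQI = 151 + 49/189.52·90.08 ≈ 174.29 ⇒ 174.
Site E: 476.19 ∈ [208.10, 500.31] ↔ index [51, 100].
51 + (476.19−208.10)·(100−51)/(500.31−208.10) = 51 + 268.09·49/292.21 ≈ 95.96, so AQI = 96.
Site M 487.56: bracket 208.10–500.31 → index 51–100; slope 49/292.21, offset 279.46.
AQI = 51 + 49/292.21·279.46 ≈ 97.86 ⇒ 98.
Site L: 601.70 lies in 500.32–761.62, so I_lo=101, I_hi=150, C_lo=500.32, C_hi=761.62.
(150−101)/(761.62−500.32) × (601.70−500.32) + 101 = 49/261.30 × 101.38 + 101 ≈ 120.01 → 120.
AQIs: Site C=174, Site E=96, Site M=98, Site L=120. Site M (98) − Site L (120) = -22.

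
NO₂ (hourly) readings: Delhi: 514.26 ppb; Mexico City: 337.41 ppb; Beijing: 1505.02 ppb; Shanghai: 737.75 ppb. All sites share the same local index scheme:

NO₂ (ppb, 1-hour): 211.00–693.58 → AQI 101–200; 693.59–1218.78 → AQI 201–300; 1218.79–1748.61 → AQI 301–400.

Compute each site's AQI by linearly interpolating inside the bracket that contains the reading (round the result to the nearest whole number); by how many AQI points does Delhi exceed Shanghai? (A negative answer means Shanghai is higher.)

-46

Delhi: row 211.00–693.58 (AQI 101–200). (200−101)·(514.26−211.00)/(693.58−211.00) + 101 = 99·303.26/482.58 + 101 ≈ 163.21 → 163.
Mexico City: 337.41 lies in 211.00–693.58, so I_lo=101, I_hi=200, C_lo=211.00, C_hi=693.58.
(200−101)/(693.58−211.00) × (337.41−211.00) + 101 = 99/482.58 × 126.41 + 101 ≈ 126.93 → 127.
Beijing 1505.02: bracket 1218.79–1748.61 → index 301–400; slope 99/529.82, offset 286.23.
AQI = 301 + 99/529.82·286.23 ≈ 354.48 ⇒ 354.
Shanghai 737.75: bracket 693.59–1218.78 → index 201–300; slope 99/525.19, offset 44.16.
AQI = 201 + 99/525.19·44.16 ≈ 209.32 ⇒ 209.
AQIs: Delhi=163, Mexico City=127, Beijing=354, Shanghai=209. Delhi (163) − Shanghai (209) = -46.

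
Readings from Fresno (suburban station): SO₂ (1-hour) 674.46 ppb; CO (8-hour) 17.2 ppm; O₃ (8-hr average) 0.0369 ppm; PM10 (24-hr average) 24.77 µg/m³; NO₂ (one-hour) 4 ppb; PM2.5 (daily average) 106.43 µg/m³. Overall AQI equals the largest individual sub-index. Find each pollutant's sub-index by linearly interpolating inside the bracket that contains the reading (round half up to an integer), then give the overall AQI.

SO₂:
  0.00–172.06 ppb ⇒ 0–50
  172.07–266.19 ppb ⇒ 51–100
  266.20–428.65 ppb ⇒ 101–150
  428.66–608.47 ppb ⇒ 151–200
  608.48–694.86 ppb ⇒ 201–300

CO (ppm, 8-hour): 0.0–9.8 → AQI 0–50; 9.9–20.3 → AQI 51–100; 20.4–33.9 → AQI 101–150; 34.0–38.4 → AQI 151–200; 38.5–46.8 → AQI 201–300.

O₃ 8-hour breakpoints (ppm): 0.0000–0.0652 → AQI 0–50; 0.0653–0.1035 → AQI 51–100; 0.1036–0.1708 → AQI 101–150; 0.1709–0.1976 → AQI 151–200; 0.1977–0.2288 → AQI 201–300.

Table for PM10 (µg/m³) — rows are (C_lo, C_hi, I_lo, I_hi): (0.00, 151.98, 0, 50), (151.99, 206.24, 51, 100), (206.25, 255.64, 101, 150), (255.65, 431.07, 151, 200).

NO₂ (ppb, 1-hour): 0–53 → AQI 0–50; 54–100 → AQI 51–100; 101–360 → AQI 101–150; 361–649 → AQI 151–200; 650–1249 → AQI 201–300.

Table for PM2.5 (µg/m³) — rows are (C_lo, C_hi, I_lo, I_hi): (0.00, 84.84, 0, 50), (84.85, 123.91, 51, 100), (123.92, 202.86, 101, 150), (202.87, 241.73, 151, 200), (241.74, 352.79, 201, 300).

277

SO₂: row 608.48–694.86 (AQI 201–300). (300−201)·(674.46−608.48)/(694.86−608.48) + 201 = 99·65.98/86.38 + 201 ≈ 276.62 → 277.
CO: 17.2 ∈ [9.9, 20.3] ↔ index [51, 100].
51 + (17.2−9.9)·(100−51)/(20.3−9.9) = 51 + 7.3·49/10.4 ≈ 85.39, so AQI = 85.
O₃: row 0.0000–0.0652 (AQI 0–50). (50−0)·(0.0369−0.0000)/(0.0652−0.0000) + 0 = 50·0.0369/0.0652 + 0 ≈ 28.30 → 28.
PM10: 24.77 lies in 0.00–151.98, so I_lo=0, I_hi=50, C_lo=0.00, C_hi=151.98.
(50−0)/(151.98−0.00) × (24.77−0.00) + 0 = 50/151.98 × 24.77 + 0 ≈ 8.15 → 8.
NO₂: row 0–53 (AQI 0–50). (50−0)·(4−0)/(53−0) + 0 = 50·4/53 + 0 ≈ 3.77 → 4.
PM2.5: 106.43 ∈ [84.85, 123.91] ↔ index [51, 100].
51 + (106.43−84.85)·(100−51)/(123.91−84.85) = 51 + 21.58·49/39.06 ≈ 78.07, so AQI = 78.
Sub-indices: SO₂→277, CO→85, O₃→28, PM10→8, NO₂→4, PM2.5→78. Overall AQI = max = 277; dominant pollutant is SO₂.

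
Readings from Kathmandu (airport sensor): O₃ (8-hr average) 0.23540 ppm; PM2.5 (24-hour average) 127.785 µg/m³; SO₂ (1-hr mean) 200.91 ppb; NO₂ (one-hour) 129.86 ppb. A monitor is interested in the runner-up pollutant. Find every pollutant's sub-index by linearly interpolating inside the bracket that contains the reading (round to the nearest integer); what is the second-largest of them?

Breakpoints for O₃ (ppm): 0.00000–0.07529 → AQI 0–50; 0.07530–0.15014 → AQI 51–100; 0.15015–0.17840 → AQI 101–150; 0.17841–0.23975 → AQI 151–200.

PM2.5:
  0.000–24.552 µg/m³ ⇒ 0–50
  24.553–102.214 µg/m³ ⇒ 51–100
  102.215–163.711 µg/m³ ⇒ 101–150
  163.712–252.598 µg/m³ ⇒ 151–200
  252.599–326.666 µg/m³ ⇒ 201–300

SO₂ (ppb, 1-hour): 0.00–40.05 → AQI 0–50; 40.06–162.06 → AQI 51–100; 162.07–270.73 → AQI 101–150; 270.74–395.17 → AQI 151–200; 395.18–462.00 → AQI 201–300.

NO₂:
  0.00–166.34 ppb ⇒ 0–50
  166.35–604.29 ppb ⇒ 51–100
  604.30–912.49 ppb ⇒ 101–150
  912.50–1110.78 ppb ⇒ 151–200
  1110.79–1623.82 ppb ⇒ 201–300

121

O₃: 0.23540 ∈ [0.17841, 0.23975] ↔ index [151, 200].
151 + (0.23540−0.17841)·(200−151)/(0.23975−0.17841) = 151 + 0.05699·49/0.06134 ≈ 196.53, so AQI = 197.
PM2.5: 127.785 ∈ [102.215, 163.711] ↔ index [101, 150].
101 + (127.785−102.215)·(150−101)/(163.711−102.215) = 101 + 25.570·49/61.496 ≈ 121.37, so AQI = 121.
SO₂: 200.91 lies in 162.07–270.73, so I_lo=101, I_hi=150, C_lo=162.07, C_hi=270.73.
(150−101)/(270.73−162.07) × (200.91−162.07) + 101 = 49/108.66 × 38.84 + 101 ≈ 118.51 → 119.
NO₂: row 0.00–166.34 (AQI 0–50). (50−0)·(129.86−0.00)/(166.34−0.00) + 0 = 50·129.86/166.34 + 0 ≈ 39.03 → 39.
Sub-indices: O₃→197, PM2.5→121, SO₂→119, NO₂→39. Ranked high→low: 197, 121, 119, 39. Second-highest sub-index = 121.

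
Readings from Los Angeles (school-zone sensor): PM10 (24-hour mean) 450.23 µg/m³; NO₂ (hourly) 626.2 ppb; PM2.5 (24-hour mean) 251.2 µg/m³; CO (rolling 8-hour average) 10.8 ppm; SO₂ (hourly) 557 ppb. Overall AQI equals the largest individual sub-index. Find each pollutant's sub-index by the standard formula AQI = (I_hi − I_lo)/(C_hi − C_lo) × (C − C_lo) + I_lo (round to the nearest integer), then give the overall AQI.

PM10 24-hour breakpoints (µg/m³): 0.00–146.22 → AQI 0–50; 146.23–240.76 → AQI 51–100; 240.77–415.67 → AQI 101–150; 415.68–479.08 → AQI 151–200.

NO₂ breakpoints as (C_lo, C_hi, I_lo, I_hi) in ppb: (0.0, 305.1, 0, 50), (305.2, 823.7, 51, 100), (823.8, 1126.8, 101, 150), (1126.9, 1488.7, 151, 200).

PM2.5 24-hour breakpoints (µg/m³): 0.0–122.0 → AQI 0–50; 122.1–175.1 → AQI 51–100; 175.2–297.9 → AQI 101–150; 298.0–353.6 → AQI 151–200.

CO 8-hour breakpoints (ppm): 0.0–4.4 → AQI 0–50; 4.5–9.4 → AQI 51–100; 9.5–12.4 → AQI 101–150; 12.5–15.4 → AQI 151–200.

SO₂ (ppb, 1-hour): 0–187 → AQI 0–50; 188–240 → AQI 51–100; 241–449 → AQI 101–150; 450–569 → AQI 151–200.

PM10: 450.23 lies in 415.68–479.08, so I_lo=151, I_hi=200, C_lo=415.68, C_hi=479.08.
(200−151)/(479.08−415.68) × (450.23−415.68) + 151 = 49/63.40 × 34.55 + 151 ≈ 177.70 → 178.
NO₂ 626.2: bracket 305.2–823.7 → index 51–100; slope 49/518.5, offset 321.0.
AQI = 51 + 49/518.5·321.0 ≈ 81.34 ⇒ 81.
PM2.5 251.2: bracket 175.2–297.9 → index 101–150; slope 49/122.7, offset 76.0.
AQI = 101 + 49/122.7·76.0 ≈ 131.35 ⇒ 131.
CO: 10.8 lies in 9.5–12.4, so I_lo=101, I_hi=150, C_lo=9.5, C_hi=12.4.
(150−101)/(12.4−9.5) × (10.8−9.5) + 101 = 49/2.9 × 1.3 + 101 ≈ 122.97 → 123.
SO₂: 557 ∈ [450, 569] ↔ index [151, 200].
151 + (557−450)·(200−151)/(569−450) = 151 + 107·49/119 ≈ 195.06, so AQI = 195.
Sub-indices: PM10→178, NO₂→81, PM2.5→131, CO→123, SO₂→195. Overall AQI = max = 195; dominant pollutant is SO₂.

195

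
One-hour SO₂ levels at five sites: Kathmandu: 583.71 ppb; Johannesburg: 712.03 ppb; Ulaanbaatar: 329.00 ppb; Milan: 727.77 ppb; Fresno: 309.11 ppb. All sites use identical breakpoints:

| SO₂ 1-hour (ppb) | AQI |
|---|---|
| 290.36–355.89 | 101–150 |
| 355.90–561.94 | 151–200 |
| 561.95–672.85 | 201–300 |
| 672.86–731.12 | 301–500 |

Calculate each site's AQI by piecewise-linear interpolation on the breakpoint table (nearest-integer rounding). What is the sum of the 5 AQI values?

Kathmandu: 583.71 ∈ [561.95, 672.85] ↔ index [201, 300].
201 + (583.71−561.95)·(300−201)/(672.85−561.95) = 201 + 21.76·99/110.90 ≈ 220.43, so AQI = 220.
Johannesburg: row 672.86–731.12 (AQI 301–500). (500−301)·(712.03−672.86)/(731.12−672.86) + 301 = 199·39.17/58.26 + 301 ≈ 434.79 → 435.
Ulaanbaatar: 329.00 lies in 290.36–355.89, so I_lo=101, I_hi=150, C_lo=290.36, C_hi=355.89.
(150−101)/(355.89−290.36) × (329.00−290.36) + 101 = 49/65.53 × 38.64 + 101 ≈ 129.89 → 130.
Milan: row 672.86–731.12 (AQI 301–500). (500−301)·(727.77−672.86)/(731.12−672.86) + 301 = 199·54.91/58.26 + 301 ≈ 488.56 → 489.
Fresno: row 290.36–355.89 (AQI 101–150). (150−101)·(309.11−290.36)/(355.89−290.36) + 101 = 49·18.75/65.53 + 101 ≈ 115.02 → 115.
AQIs: Kathmandu=220, Johannesburg=435, Ulaanbaatar=130, Milan=489, Fresno=115. Sum = 220 + 435 + 130 + 489 + 115 = 1389.

1389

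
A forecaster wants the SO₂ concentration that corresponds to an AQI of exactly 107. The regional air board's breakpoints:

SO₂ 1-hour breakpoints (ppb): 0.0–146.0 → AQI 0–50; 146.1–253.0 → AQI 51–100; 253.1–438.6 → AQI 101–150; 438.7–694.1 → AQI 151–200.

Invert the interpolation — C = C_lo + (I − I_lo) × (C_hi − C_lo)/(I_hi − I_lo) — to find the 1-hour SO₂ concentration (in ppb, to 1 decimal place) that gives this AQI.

AQI 107 lies in the 101–150 band, which corresponds to 253.1–438.6 ppb.
C = 253.1 + (107−101)×(438.6−253.1)/(150−101) = 253.1 + 6×185.5/49 ≈ 275.814 ppb → 275.8 ppb to 1 dp.

275.8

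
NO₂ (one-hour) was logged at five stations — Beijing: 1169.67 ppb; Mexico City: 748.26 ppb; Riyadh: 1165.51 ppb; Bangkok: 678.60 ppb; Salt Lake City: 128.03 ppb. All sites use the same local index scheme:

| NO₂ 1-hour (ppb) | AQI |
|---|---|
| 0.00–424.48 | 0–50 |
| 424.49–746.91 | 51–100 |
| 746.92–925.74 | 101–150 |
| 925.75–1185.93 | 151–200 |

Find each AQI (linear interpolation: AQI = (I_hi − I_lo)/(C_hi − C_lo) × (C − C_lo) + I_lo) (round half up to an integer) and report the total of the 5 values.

Beijing: 1169.67 ∈ [925.75, 1185.93] ↔ index [151, 200].
151 + (1169.67−925.75)·(200−151)/(1185.93−925.75) = 151 + 243.92·49/260.18 ≈ 196.94, so AQI = 197.
Mexico City: 748.26 lies in 746.92–925.74, so I_lo=101, I_hi=150, C_lo=746.92, C_hi=925.74.
(150−101)/(925.74−746.92) × (748.26−746.92) + 101 = 49/178.82 × 1.34 + 101 ≈ 101.37 → 101.
Riyadh 1165.51: bracket 925.75–1185.93 → index 151–200; slope 49/260.18, offset 239.76.
AQI = 151 + 49/260.18·239.76 ≈ 196.15 ⇒ 196.
Bangkok: 678.60 ∈ [424.49, 746.91] ↔ index [51, 100].
51 + (678.60−424.49)·(100−51)/(746.91−424.49) = 51 + 254.11·49/322.42 ≈ 89.62, so AQI = 90.
Salt Lake City 128.03: bracket 0.00–424.48 → index 0–50; slope 50/424.48, offset 128.03.
AQI = 0 + 50/424.48·128.03 ≈ 15.08 ⇒ 15.
AQIs: Beijing=197, Mexico City=101, Riyadh=196, Bangkok=90, Salt Lake City=15. Sum = 197 + 101 + 196 + 90 + 15 = 599.

599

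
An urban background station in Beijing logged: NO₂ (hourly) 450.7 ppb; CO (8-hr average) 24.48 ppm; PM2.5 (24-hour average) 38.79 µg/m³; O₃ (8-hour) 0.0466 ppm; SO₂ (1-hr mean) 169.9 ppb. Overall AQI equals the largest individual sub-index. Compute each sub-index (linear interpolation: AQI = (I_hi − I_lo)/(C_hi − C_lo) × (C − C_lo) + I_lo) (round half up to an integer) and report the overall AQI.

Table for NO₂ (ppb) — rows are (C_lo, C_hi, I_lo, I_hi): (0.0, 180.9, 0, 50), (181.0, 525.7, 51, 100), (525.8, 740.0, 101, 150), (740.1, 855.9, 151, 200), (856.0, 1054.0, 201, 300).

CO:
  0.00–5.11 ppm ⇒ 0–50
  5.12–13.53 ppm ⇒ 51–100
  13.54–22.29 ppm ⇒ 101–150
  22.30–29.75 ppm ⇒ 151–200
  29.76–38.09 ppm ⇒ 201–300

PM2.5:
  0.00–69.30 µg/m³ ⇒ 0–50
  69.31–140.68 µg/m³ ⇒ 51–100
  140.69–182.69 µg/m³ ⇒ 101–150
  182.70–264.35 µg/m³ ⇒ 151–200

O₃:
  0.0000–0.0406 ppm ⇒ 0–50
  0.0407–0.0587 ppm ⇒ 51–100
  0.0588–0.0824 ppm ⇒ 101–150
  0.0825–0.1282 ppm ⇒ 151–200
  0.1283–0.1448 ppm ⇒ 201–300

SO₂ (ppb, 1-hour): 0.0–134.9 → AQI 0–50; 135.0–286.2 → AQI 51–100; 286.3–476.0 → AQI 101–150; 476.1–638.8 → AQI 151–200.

NO₂: row 181.0–525.7 (AQI 51–100). (100−51)·(450.7−181.0)/(525.7−181.0) + 51 = 49·269.7/344.7 + 51 ≈ 89.34 → 89.
CO: 24.48 lies in 22.30–29.75, so I_lo=151, I_hi=200, C_lo=22.30, C_hi=29.75.
(200−151)/(29.75−22.30) × (24.48−22.30) + 151 = 49/7.45 × 2.18 + 151 ≈ 165.34 → 165.
PM2.5: row 0.00–69.30 (AQI 0–50). (50−0)·(38.79−0.00)/(69.30−0.00) + 0 = 50·38.79/69.30 + 0 ≈ 27.99 → 28.
O₃: 0.0466 lies in 0.0407–0.0587, so I_lo=51, I_hi=100, C_lo=0.0407, C_hi=0.0587.
(100−51)/(0.0587−0.0407) × (0.0466−0.0407) + 51 = 49/0.0180 × 0.0059 + 51 ≈ 67.06 → 67.
SO₂ 169.9: bracket 135.0–286.2 → index 51–100; slope 49/151.2, offset 34.9.
AQI = 51 + 49/151.2·34.9 ≈ 62.31 ⇒ 62.
Sub-indices: NO₂→89, CO→165, PM2.5→28, O₃→67, SO₂→62. Overall AQI = max = 165; dominant pollutant is CO.

165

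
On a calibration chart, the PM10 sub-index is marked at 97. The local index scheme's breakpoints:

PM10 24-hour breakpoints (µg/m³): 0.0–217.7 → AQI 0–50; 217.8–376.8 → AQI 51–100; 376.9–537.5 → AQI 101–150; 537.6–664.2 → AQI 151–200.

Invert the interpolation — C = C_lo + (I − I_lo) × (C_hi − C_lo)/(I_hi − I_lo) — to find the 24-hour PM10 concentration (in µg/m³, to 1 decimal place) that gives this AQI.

AQI 97 lies in the 51–100 band, which corresponds to 217.8–376.8 µg/m³.
C = 217.8 + (97−51)×(376.8−217.8)/(100−51) = 217.8 + 46×159.0/49 ≈ 367.065 µg/m³ → 367.1 µg/m³ to 1 dp.

367.1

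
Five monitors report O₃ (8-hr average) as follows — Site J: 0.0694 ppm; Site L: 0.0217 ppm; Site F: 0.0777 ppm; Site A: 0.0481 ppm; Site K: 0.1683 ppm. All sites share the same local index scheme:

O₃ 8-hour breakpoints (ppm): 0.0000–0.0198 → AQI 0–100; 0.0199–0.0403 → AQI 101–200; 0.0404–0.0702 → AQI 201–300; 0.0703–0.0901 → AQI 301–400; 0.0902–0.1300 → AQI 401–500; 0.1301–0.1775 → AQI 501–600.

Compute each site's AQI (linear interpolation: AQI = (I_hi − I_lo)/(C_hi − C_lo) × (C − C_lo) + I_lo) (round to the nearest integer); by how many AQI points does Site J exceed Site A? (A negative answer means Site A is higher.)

70

Site J: 0.0694 ∈ [0.0404, 0.0702] ↔ index [201, 300].
201 + (0.0694−0.0404)·(300−201)/(0.0702−0.0404) = 201 + 0.0290·99/0.0298 ≈ 297.34, so AQI = 297.
Site L 0.0217: bracket 0.0199–0.0403 → index 101–200; slope 99/0.0204, offset 0.0018.
AQI = 101 + 99/0.0204·0.0018 ≈ 109.74 ⇒ 110.
Site F 0.0777: bracket 0.0703–0.0901 → index 301–400; slope 99/0.0198, offset 0.0074.
AQI = 301 + 99/0.0198·0.0074 ≈ 338.00 ⇒ 338.
Site A: 0.0481 ∈ [0.0404, 0.0702] ↔ index [201, 300].
201 + (0.0481−0.0404)·(300−201)/(0.0702−0.0404) = 201 + 0.0077·99/0.0298 ≈ 226.58, so AQI = 227.
Site K 0.1683: bracket 0.1301–0.1775 → index 501–600; slope 99/0.0474, offset 0.0382.
AQI = 501 + 99/0.0474·0.0382 ≈ 580.78 ⇒ 581.
AQIs: Site J=297, Site L=110, Site F=338, Site A=227, Site K=581. Site J (297) − Site A (227) = 70.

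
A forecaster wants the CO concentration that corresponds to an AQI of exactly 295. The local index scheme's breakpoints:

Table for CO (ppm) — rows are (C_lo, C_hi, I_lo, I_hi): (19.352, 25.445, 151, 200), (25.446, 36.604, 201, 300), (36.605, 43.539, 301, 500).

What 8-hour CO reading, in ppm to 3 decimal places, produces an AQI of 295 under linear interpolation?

AQI 295 lies in the 201–300 band, which corresponds to 25.446–36.604 ppm.
C = 25.446 + (295−201)×(36.604−25.446)/(300−201) = 25.446 + 94×11.158/99 ≈ 36.04046 ppm → 36.040 ppm to 3 dp.

36.040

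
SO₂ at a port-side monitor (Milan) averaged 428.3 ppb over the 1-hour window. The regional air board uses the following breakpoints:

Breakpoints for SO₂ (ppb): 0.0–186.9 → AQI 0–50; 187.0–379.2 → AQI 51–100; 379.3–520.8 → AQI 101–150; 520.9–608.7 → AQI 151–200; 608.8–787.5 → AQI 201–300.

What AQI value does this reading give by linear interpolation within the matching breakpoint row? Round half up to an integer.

118

SO₂: 428.3 lies in 379.3–520.8, so I_lo=101, I_hi=150, C_lo=379.3, C_hi=520.8.
(150−101)/(520.8−379.3) × (428.3−379.3) + 101 = 49/141.5 × 49.0 + 101 ≈ 117.97 → 118.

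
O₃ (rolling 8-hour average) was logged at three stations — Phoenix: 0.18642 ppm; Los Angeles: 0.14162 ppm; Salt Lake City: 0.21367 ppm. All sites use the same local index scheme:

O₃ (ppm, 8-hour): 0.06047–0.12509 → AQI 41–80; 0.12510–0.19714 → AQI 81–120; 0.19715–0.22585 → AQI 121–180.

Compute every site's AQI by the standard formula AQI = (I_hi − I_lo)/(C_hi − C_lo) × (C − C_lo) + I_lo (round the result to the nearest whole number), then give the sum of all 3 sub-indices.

359

Phoenix: row 0.12510–0.19714 (AQI 81–120). (120−81)·(0.18642−0.12510)/(0.19714−0.12510) + 81 = 39·0.06132/0.07204 + 81 ≈ 114.20 → 114.
Los Angeles 0.14162: bracket 0.12510–0.19714 → index 81–120; slope 39/0.07204, offset 0.01652.
AQI = 81 + 39/0.07204·0.01652 ≈ 89.94 ⇒ 90.
Salt Lake City: 0.21367 ∈ [0.19715, 0.22585] ↔ index [121, 180].
121 + (0.21367−0.19715)·(180−121)/(0.22585−0.19715) = 121 + 0.01652·59/0.02870 ≈ 154.96, so AQI = 155.
AQIs: Phoenix=114, Los Angeles=90, Salt Lake City=155. Sum = 114 + 90 + 155 = 359.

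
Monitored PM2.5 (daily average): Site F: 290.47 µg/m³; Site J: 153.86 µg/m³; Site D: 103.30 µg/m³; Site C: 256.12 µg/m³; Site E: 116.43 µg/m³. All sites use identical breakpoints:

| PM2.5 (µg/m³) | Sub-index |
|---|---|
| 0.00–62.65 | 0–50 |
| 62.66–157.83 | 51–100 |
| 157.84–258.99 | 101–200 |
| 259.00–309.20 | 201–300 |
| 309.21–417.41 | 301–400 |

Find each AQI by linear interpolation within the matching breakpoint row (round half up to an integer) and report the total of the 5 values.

Site F: 290.47 lies in 259.00–309.20, so I_lo=201, I_hi=300, C_lo=259.00, C_hi=309.20.
(300−201)/(309.20−259.00) × (290.47−259.00) + 201 = 99/50.20 × 31.47 + 201 ≈ 263.06 → 263.
Site J: 153.86 lies in 62.66–157.83, so I_lo=51, I_hi=100, C_lo=62.66, C_hi=157.83.
(100−51)/(157.83−62.66) × (153.86−62.66) + 51 = 49/95.17 × 91.20 + 51 ≈ 97.96 → 98.
Site D: 103.30 lies in 62.66–157.83, so I_lo=51, I_hi=100, C_lo=62.66, C_hi=157.83.
(100−51)/(157.83−62.66) × (103.30−62.66) + 51 = 49/95.17 × 40.64 + 51 ≈ 71.92 → 72.
Site C 256.12: bracket 157.84–258.99 → index 101–200; slope 99/101.15, offset 98.28.
AQI = 101 + 99/101.15·98.28 ≈ 197.19 ⇒ 197.
Site E 116.43: bracket 62.66–157.83 → index 51–100; slope 49/95.17, offset 53.77.
AQI = 51 + 49/95.17·53.77 ≈ 78.68 ⇒ 79.
AQIs: Site F=263, Site J=98, Site D=72, Site C=197, Site E=79. Sum = 263 + 98 + 72 + 197 + 79 = 709.

709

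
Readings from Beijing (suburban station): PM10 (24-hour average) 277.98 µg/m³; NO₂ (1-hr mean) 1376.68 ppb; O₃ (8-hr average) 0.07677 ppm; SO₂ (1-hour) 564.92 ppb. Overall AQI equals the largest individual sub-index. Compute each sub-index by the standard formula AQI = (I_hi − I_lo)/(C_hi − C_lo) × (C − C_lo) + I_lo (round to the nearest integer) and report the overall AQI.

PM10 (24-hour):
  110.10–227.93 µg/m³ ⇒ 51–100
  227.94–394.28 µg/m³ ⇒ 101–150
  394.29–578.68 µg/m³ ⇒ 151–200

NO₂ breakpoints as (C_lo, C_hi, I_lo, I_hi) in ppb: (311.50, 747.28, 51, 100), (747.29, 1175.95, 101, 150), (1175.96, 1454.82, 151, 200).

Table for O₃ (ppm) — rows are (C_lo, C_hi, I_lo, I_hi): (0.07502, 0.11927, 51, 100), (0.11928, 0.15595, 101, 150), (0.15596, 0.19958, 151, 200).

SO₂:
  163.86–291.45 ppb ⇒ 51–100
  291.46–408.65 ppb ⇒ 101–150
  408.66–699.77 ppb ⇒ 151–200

PM10: row 227.94–394.28 (AQI 101–150). (150−101)·(277.98−227.94)/(394.28−227.94) + 101 = 49·50.04/166.34 + 101 ≈ 115.74 → 116.
NO₂: 1376.68 ∈ [1175.96, 1454.82] ↔ index [151, 200].
151 + (1376.68−1175.96)·(200−151)/(1454.82−1175.96) = 151 + 200.72·49/278.86 ≈ 186.27, so AQI = 186.
O₃: row 0.07502–0.11927 (AQI 51–100). (100−51)·(0.07677−0.07502)/(0.11927−0.07502) + 51 = 49·0.00175/0.04425 + 51 ≈ 52.94 → 53.
SO₂ 564.92: bracket 408.66–699.77 → index 151–200; slope 49/291.11, offset 156.26.
AQI = 151 + 49/291.11·156.26 ≈ 177.30 ⇒ 177.
Sub-indices: PM10→116, NO₂→186, O₃→53, SO₂→177. Overall AQI = max = 186; dominant pollutant is NO₂.

186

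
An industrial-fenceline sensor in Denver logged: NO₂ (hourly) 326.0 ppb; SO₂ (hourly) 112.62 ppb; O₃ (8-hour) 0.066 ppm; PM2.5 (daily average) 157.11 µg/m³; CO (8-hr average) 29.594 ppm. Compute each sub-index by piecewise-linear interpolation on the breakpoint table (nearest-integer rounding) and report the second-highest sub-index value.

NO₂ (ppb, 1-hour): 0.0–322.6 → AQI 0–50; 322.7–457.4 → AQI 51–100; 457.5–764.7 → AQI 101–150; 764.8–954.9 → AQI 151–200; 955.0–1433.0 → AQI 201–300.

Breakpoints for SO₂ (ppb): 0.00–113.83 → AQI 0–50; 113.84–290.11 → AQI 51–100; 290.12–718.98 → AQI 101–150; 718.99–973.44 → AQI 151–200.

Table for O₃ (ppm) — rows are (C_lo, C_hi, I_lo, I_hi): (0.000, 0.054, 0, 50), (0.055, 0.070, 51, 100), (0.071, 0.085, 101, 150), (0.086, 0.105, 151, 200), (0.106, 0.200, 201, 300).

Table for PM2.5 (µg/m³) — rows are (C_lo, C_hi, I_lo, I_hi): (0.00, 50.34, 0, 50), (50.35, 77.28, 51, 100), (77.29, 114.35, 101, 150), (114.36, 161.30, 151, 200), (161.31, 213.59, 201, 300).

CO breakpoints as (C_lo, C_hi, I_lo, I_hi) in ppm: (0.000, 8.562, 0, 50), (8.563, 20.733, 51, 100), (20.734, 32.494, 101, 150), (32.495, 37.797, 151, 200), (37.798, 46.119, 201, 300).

NO₂: 326.0 ∈ [322.7, 457.4] ↔ index [51, 100].
51 + (326.0−322.7)·(100−51)/(457.4−322.7) = 51 + 3.3·49/134.7 ≈ 52.20, so AQI = 52.
SO₂: 112.62 lies in 0.00–113.83, so I_lo=0, I_hi=50, C_lo=0.00, C_hi=113.83.
(50−0)/(113.83−0.00) × (112.62−0.00) + 0 = 50/113.83 × 112.62 + 0 ≈ 49.47 → 49.
O₃: 0.066 lies in 0.055–0.070, so I_lo=51, I_hi=100, C_lo=0.055, C_hi=0.070.
(100−51)/(0.070−0.055) × (0.066−0.055) + 51 = 49/0.015 × 0.011 + 51 ≈ 86.93 → 87.
PM2.5: 157.11 ∈ [114.36, 161.30] ↔ index [151, 200].
151 + (157.11−114.36)·(200−151)/(161.30−114.36) = 151 + 42.75·49/46.94 ≈ 195.63, so AQI = 196.
CO: row 20.734–32.494 (AQI 101–150). (150−101)·(29.594−20.734)/(32.494−20.734) + 101 = 49·8.860/11.760 + 101 ≈ 137.92 → 138.
Sub-indices: NO₂→52, SO₂→49, O₃→87, PM2.5→196, CO→138. Ranked high→low: 196, 138, 87, 52, 49. Second-highest sub-index = 138.

138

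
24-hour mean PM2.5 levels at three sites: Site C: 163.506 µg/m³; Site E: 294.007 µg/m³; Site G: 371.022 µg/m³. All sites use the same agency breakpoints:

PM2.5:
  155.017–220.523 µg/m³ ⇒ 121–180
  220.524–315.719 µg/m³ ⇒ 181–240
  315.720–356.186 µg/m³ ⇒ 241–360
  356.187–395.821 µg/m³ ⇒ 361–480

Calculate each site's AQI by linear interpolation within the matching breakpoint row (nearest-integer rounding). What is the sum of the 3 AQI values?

762

Site C: 163.506 ∈ [155.017, 220.523] ↔ index [121, 180].
121 + (163.506−155.017)·(180−121)/(220.523−155.017) = 121 + 8.489·59/65.506 ≈ 128.65, so AQI = 129.
Site E: row 220.524–315.719 (AQI 181–240). (240−181)·(294.007−220.524)/(315.719−220.524) + 181 = 59·73.483/95.195 + 181 ≈ 226.54 → 227.
Site G: 371.022 lies in 356.187–395.821, so I_lo=361, I_hi=480, C_lo=356.187, C_hi=395.821.
(480−361)/(395.821−356.187) × (371.022−356.187) + 361 = 119/39.634 × 14.835 + 361 ≈ 405.54 → 406.
AQIs: Site C=129, Site E=227, Site G=406. Sum = 129 + 227 + 406 = 762.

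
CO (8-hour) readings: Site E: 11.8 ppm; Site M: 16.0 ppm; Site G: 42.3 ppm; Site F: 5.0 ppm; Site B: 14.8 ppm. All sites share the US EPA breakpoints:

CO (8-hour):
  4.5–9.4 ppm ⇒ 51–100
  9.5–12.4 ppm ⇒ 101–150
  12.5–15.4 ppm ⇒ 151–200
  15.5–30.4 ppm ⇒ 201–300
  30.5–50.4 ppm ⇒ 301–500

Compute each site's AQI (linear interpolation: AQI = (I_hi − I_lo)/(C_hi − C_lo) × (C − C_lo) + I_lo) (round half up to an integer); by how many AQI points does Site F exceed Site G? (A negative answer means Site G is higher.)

Site E: 11.8 lies in 9.5–12.4, so I_lo=101, I_hi=150, C_lo=9.5, C_hi=12.4.
(150−101)/(12.4−9.5) × (11.8−9.5) + 101 = 49/2.9 × 2.3 + 101 ≈ 139.86 → 140.
Site M: 16.0 lies in 15.5–30.4, so I_lo=201, I_hi=300, C_lo=15.5, C_hi=30.4.
(300−201)/(30.4−15.5) × (16.0−15.5) + 201 = 99/14.9 × 0.5 + 201 ≈ 204.32 → 204.
Site G 42.3: bracket 30.5–50.4 → index 301–500; slope 199/19.9, offset 11.8.
AQI = 301 + 199/19.9·11.8 ≈ 419.00 ⇒ 419.
Site F 5.0: bracket 4.5–9.4 → index 51–100; slope 49/4.9, offset 0.5.
AQI = 51 + 49/4.9·0.5 ≈ 56.00 ⇒ 56.
Site B: 14.8 lies in 12.5–15.4, so I_lo=151, I_hi=200, C_lo=12.5, C_hi=15.4.
(200−151)/(15.4−12.5) × (14.8−12.5) + 151 = 49/2.9 × 2.3 + 151 ≈ 189.86 → 190.
AQIs: Site E=140, Site M=204, Site G=419, Site F=56, Site B=190. Site F (56) − Site G (419) = -363.

-363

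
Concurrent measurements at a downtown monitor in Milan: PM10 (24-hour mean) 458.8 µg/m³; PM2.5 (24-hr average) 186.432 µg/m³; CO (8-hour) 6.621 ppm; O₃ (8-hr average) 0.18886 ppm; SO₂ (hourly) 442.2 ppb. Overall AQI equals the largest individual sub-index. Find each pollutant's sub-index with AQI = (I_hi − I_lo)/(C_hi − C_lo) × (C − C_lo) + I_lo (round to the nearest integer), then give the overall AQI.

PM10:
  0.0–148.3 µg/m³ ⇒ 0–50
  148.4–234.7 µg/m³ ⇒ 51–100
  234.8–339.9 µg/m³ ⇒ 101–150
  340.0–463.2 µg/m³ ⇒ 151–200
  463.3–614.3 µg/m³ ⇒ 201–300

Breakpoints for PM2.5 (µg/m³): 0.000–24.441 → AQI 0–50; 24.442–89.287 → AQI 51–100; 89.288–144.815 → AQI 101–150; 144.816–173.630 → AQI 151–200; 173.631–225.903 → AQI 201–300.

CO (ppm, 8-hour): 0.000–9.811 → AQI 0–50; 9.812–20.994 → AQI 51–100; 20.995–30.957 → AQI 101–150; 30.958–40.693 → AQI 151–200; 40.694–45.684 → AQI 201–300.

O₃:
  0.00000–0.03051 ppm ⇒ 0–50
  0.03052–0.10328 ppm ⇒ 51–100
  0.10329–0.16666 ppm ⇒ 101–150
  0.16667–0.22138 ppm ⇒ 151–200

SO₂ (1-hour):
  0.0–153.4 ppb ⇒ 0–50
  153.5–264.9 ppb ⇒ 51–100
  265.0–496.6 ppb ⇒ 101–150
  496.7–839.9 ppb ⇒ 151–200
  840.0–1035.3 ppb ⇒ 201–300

225

PM10: 458.8 ∈ [340.0, 463.2] ↔ index [151, 200].
151 + (458.8−340.0)·(200−151)/(463.2−340.0) = 151 + 118.8·49/123.2 ≈ 198.25, so AQI = 198.
PM2.5: row 173.631–225.903 (AQI 201–300). (300−201)·(186.432−173.631)/(225.903−173.631) + 201 = 99·12.801/52.272 + 201 ≈ 225.24 → 225.
CO: 6.621 ∈ [0.000, 9.811] ↔ index [0, 50].
0 + (6.621−0.000)·(50−0)/(9.811−0.000) = 0 + 6.621·50/9.811 ≈ 33.74, so AQI = 34.
O₃: 0.18886 lies in 0.16667–0.22138, so I_lo=151, I_hi=200, C_lo=0.16667, C_hi=0.22138.
(200−151)/(0.22138−0.16667) × (0.18886−0.16667) + 151 = 49/0.05471 × 0.02219 + 151 ≈ 170.87 → 171.
SO₂: 442.2 lies in 265.0–496.6, so I_lo=101, I_hi=150, C_lo=265.0, C_hi=496.6.
(150−101)/(496.6−265.0) × (442.2−265.0) + 101 = 49/231.6 × 177.2 + 101 ≈ 138.49 → 138.
Sub-indices: PM10→198, PM2.5→225, CO→34, O₃→171, SO₂→138. Overall AQI = max = 225; dominant pollutant is PM2.5.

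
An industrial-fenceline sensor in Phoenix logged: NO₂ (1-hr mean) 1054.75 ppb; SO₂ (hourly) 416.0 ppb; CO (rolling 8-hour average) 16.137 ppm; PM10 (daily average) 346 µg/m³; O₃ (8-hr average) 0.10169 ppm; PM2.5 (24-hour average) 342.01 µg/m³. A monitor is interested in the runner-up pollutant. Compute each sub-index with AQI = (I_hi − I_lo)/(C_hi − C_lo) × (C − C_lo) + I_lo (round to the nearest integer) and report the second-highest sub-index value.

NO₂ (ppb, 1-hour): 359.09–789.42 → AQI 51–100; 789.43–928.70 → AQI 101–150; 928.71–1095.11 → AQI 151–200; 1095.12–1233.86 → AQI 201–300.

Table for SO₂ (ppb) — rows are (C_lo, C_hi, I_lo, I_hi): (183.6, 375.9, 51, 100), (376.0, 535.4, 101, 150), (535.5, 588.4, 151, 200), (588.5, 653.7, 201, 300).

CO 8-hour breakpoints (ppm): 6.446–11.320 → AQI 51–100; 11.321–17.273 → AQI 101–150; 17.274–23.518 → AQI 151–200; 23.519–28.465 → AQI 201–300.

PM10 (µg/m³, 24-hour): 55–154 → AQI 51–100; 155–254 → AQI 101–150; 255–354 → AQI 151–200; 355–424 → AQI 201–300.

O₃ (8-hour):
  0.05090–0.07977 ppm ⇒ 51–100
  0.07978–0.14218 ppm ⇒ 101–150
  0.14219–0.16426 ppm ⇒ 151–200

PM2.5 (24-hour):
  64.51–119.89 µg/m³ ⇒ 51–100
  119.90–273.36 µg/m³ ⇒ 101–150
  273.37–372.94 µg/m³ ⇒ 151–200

NO₂ 1054.75: bracket 928.71–1095.11 → index 151–200; slope 49/166.40, offset 126.04.
AQI = 151 + 49/166.40·126.04 ≈ 188.12 ⇒ 188.
SO₂: row 376.0–535.4 (AQI 101–150). (150−101)·(416.0−376.0)/(535.4−376.0) + 101 = 49·40.0/159.4 + 101 ≈ 113.30 → 113.
CO 16.137: bracket 11.321–17.273 → index 101–150; slope 49/5.952, offset 4.816.
AQI = 101 + 49/5.952·4.816 ≈ 140.65 ⇒ 141.
PM10 346: bracket 255–354 → index 151–200; slope 49/99, offset 91.
AQI = 151 + 49/99·91 ≈ 196.04 ⇒ 196.
O₃: 0.10169 lies in 0.07978–0.14218, so I_lo=101, I_hi=150, C_lo=0.07978, C_hi=0.14218.
(150−101)/(0.14218−0.07978) × (0.10169−0.07978) + 101 = 49/0.06240 × 0.02191 + 101 ≈ 118.20 → 118.
PM2.5: 342.01 lies in 273.37–372.94, so I_lo=151, I_hi=200, C_lo=273.37, C_hi=372.94.
(200−151)/(372.94−273.37) × (342.01−273.37) + 151 = 49/99.57 × 68.64 + 151 ≈ 184.78 → 185.
Sub-indices: NO₂→188, SO₂→113, CO→141, PM10→196, O₃→118, PM2.5→185. Ranked high→low: 196, 188, 185, 141, 118, 113. Second-highest sub-index = 188.

188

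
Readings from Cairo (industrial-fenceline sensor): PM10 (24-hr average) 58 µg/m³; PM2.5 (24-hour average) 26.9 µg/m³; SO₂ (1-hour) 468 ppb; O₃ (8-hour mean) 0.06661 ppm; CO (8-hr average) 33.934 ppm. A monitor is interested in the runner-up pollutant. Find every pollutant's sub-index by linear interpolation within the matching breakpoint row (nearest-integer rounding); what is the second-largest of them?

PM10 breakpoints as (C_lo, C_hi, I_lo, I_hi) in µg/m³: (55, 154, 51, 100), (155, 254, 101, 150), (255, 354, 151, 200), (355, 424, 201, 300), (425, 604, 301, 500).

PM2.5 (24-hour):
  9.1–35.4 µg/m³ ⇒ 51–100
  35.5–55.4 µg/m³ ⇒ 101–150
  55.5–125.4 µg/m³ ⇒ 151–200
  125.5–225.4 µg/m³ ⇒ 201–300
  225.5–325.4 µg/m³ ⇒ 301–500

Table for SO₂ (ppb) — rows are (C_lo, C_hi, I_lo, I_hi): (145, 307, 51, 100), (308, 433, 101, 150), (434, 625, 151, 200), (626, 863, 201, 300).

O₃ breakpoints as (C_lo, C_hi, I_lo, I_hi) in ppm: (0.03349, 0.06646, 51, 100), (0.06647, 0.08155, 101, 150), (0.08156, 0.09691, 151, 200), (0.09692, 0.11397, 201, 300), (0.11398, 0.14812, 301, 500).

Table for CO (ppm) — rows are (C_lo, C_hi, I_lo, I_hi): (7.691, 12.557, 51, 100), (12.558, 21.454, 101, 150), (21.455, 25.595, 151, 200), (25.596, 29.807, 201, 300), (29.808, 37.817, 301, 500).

PM10: row 55–154 (AQI 51–100). (100−51)·(58−55)/(154−55) + 51 = 49·3/99 + 51 ≈ 52.48 → 52.
PM2.5: row 9.1–35.4 (AQI 51–100). (100−51)·(26.9−9.1)/(35.4−9.1) + 51 = 49·17.8/26.3 + 51 ≈ 84.16 → 84.
SO₂: 468 lies in 434–625, so I_lo=151, I_hi=200, C_lo=434, C_hi=625.
(200−151)/(625−434) × (468−434) + 151 = 49/191 × 34 + 151 ≈ 159.72 → 160.
O₃: 0.06661 lies in 0.06647–0.08155, so I_lo=101, I_hi=150, C_lo=0.06647, C_hi=0.08155.
(150−101)/(0.08155−0.06647) × (0.06661−0.06647) + 101 = 49/0.01508 × 0.00014 + 101 ≈ 101.45 → 101.
CO: 33.934 ∈ [29.808, 37.817] ↔ index [301, 500].
301 + (33.934−29.808)·(500−301)/(37.817−29.808) = 301 + 4.126·199/8.009 ≈ 403.52, so AQI = 404.
Sub-indices: PM10→52, PM2.5→84, SO₂→160, O₃→101, CO→404. Ranked high→low: 404, 160, 101, 84, 52. Second-highest sub-index = 160.

160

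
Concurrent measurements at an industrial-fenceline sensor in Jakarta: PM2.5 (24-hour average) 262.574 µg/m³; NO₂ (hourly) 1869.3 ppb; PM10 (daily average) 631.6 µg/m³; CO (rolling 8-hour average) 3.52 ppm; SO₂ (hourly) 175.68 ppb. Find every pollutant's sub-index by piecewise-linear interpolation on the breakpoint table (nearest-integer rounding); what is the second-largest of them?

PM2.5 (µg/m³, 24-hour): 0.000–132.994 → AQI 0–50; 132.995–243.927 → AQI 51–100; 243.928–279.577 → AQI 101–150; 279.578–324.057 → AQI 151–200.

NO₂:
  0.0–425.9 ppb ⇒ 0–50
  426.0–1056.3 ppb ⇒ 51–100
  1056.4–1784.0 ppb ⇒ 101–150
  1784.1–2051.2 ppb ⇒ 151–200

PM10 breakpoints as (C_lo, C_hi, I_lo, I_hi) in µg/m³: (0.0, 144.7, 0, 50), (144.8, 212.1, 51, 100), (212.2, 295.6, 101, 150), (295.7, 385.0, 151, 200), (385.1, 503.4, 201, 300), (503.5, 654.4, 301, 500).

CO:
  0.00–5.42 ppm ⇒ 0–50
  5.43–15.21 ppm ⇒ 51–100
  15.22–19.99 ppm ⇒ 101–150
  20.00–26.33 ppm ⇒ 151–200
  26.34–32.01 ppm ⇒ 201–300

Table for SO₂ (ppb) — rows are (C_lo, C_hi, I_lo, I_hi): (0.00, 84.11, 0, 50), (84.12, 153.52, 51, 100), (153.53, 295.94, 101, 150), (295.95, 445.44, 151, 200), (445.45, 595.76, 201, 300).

PM2.5: 262.574 ∈ [243.928, 279.577] ↔ index [101, 150].
101 + (262.574−243.928)·(150−101)/(279.577−243.928) = 101 + 18.646·49/35.649 ≈ 126.63, so AQI = 127.
NO₂ 1869.3: bracket 1784.1–2051.2 → index 151–200; slope 49/267.1, offset 85.2.
AQI = 151 + 49/267.1·85.2 ≈ 166.63 ⇒ 167.
PM10 631.6: bracket 503.5–654.4 → index 301–500; slope 199/150.9, offset 128.1.
AQI = 301 + 199/150.9·128.1 ≈ 469.93 ⇒ 470.
CO 3.52: bracket 0.00–5.42 → index 0–50; slope 50/5.42, offset 3.52.
AQI = 0 + 50/5.42·3.52 ≈ 32.47 ⇒ 32.
SO₂ 175.68: bracket 153.53–295.94 → index 101–150; slope 49/142.41, offset 22.15.
AQI = 101 + 49/142.41·22.15 ≈ 108.62 ⇒ 109.
Sub-indices: PM2.5→127, NO₂→167, PM10→470, CO→32, SO₂→109. Ranked high→low: 470, 167, 127, 109, 32. Second-highest sub-index = 167.

167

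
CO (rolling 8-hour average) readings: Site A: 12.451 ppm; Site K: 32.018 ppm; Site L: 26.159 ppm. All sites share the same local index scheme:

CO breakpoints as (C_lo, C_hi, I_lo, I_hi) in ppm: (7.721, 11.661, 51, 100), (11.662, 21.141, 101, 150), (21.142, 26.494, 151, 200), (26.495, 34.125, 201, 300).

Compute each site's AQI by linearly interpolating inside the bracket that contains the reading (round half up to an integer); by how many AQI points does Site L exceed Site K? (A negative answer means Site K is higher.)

-76

Site A: row 11.662–21.141 (AQI 101–150). (150−101)·(12.451−11.662)/(21.141−11.662) + 101 = 49·0.789/9.479 + 101 ≈ 105.08 → 105.
Site K: 32.018 ∈ [26.495, 34.125] ↔ index [201, 300].
201 + (32.018−26.495)·(300−201)/(34.125−26.495) = 201 + 5.523·99/7.630 ≈ 272.66, so AQI = 273.
Site L 26.159: bracket 21.142–26.494 → index 151–200; slope 49/5.352, offset 5.017.
AQI = 151 + 49/5.352·5.017 ≈ 196.93 ⇒ 197.
AQIs: Site A=105, Site K=273, Site L=197. Site L (197) − Site K (273) = -76.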